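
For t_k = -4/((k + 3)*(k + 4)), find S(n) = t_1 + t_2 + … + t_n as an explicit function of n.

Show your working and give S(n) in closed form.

S(n) = -n/(n + 4)

Step 1: r(k) = (k + 3)/(k + 5).
So A=k + 3 and B=k + 5, with C=1.
Need (k + 3)·f(k+1) − (k + 4)·f(k) = 1.
d = 1 from the (1,1,0) case.
Solving with deg f ≤ 1: f(k) = k/3.
Then R = B(k−1)f/C = k*(k + 4)/3, so s_k = R(k)·t_k = -4*k/(3*k + 9).
Δs = -4/(k**2 + 7*k + 12), as required.
s_(n+1) = 4*(-n - 1)/(3*(n + 4)) and s_(1) = -1/3, so S(n) = -n/(n + 4).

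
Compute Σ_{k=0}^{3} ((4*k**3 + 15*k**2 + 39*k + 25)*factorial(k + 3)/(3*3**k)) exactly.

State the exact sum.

Σ = 41042/9

The ratio is (4*k**4 + 43*k**3 + 189*k**2 + 407*k + 332)/(3*(4*k**3 + 15*k**2 + 39*k + 25)).
Take A(k)=k/3 + 4/3, B(k)=1, C(k)=k**3 + 15*k**2/4 + 39*k/4 + 25/4.
Need (k/3 + 4/3)·f(k+1) − (1)·f(k) = k**3 + 15*k**2/4 + 39*k/4 + 25/4.
From deg A=1, deg B=0, deg C=3: d=2.
A polynomial solution: f(k) = 3*(4*k**2 + 3*k - 3)/4.
R(k) = B(k−1)·f(k)/C(k) = 3*(4*k**2 + 3*k - 3)/(4*k**3 + 15*k**2 + 39*k + 25); s_k = R·t_k = (4*k**2 + 3*k - 3)*factorial(k + 3)/3**k.
s_(k+1) − s_k = (4*k**3 + 15*k**2 + 39*k + 25)*factorial(k + 3)/(3*3**k) = t_k.
Evaluate s at k=4 and k=0: 40880/9 and -18; difference 41042/9.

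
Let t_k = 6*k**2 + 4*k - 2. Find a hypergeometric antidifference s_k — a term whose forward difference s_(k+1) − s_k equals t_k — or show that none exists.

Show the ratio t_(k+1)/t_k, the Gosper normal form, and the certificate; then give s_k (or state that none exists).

t_(k+1)/t_k = (3*k**2 + 8*k + 4)/(3*k**2 + 2*k - 1).
A = 1, B = 1, C = k**2 + 2*k/3 - 1/3.
f must satisfy (1)·f(k+1) − (1)·f(k) = k**2 + 2*k/3 - 1/3.
d = 3 from the (0,0,2) case.
Solving with deg f ≤ 3: f(k) = k*(k + 1)*(2*k - 3)/6.
Certificate R = B(k−1)f/C = k*(2*k - 3)/(2*(3*k - 1)) gives s_k = k*(2*k**2 - k - 3).
s_(k+1) − s_k = 6*k**2 + 4*k - 2 = t_k.

s_k = k*(2*k**2 - k - 3)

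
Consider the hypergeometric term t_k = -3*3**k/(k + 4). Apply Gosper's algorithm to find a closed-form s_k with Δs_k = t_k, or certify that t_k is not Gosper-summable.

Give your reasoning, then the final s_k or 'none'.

Compute t_(k+1)/t_k: get 3*(k + 4)/(k + 5).
Factor: A=3*k + 12; B=k + 5; C=1.
Set up (3*k + 12)·f(k+1) − (k + 4)·f(k) − (1) = 0.
d = -1 from the (1,1,0) case.
deg f ≤ -1 is impossible — no certificate.

no hypergeometric antidifference exists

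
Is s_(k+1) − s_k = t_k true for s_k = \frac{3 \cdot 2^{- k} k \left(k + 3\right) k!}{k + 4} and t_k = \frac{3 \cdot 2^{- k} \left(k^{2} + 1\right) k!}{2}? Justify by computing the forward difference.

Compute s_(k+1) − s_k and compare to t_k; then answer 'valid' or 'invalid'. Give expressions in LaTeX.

s_(k+1) = 3*(k + 1)*(k + 4)*factorial(k + 1)/(2*2**k*(k + 5))
s_(k+1) − s_k = 3*(k**4 + 8*k**3 + 17*k**2 + 10*k + 16)*factorial(k)/(2*2**k*(k + 4)*(k + 5))
(s_(k+1) − s_k) − t_k = -3*(k**3 + 4*k**2 - k + 4)*factorial(k)/(2*2**k*(k + 4)*(k + 5))

Invalid: residual - \frac{3 \cdot 2^{- k} \left(k^{3} + 4 k^{2} - k + 4\right) k!}{2 \left(k + 4\right) \left(k + 5\right)} ≠ 0.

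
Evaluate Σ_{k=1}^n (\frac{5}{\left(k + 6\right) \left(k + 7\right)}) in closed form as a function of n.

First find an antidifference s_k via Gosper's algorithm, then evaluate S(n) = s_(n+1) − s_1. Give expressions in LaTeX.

S(n) = \frac{5 n}{7 \left(n + 7\right)}

Ratio r(k) = (k + 6)/(k + 8).
Normal form (A,B,C) = (k + 6, k + 8, 1).
Key eq: (k + 6)·f(k+1) = (k + 7)·f(k) + (1).
deg f ≤ 1 (via 1,1,0).
Match coefficients ⇒ f(k) = k/6.
R(k) = B(k−1)·f(k)/C(k) = k*(k + 7)/6; s_k = R·t_k = 5*k/(6*(k + 6)).
Verify: 5/(k**2 + 13*k + 42) matches t_k.
s_(n+1) = 5*(n + 1)/(6*(n + 7)) and s_(1) = 5/42, so S(n) = 5*n/(7*(n + 7)).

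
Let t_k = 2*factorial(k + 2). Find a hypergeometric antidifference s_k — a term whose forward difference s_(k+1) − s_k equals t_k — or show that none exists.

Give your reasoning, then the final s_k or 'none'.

t_(k+1)/t_k = k + 3.
Gosper form: A/B · C(k+1)/C(k) with A=k + 3, B=1, C=1.
f must satisfy (k + 3)·f(k+1) − (1)·f(k) = 1.
From deg A=1, deg B=0, deg C=0: d=-1.
d = -1 < 0 ⇒ no nonzero polynomial f; not summable.

none (Gosper's algorithm certifies no s_k)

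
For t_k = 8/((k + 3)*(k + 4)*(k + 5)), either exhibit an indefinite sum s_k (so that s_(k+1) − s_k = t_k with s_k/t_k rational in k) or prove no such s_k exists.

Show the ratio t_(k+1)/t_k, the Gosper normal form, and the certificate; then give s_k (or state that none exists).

s_k = k*(k + 7)/(3*(k + 3)*(k + 4))

r(k) = (k + 3)/(k + 6) after simplifying.
Normal form (A,B,C) = (k + 3, k + 6, 1).
Need (k + 3)·f(k+1) − (k + 5)·f(k) = 1.
Bound: deg f ≤ 2.
Coefficient equations give f(k) = k*(k + 7)/24.
Get s_k = R·t_k = k*(k + 7)/(3*(k + 3)*(k + 4)) with R(k) = B(k−1)f(k)/C(k) = k*(k + 5)*(k + 7)/24.
Δs = 8/(k**3 + 12*k**2 + 47*k + 60), as required.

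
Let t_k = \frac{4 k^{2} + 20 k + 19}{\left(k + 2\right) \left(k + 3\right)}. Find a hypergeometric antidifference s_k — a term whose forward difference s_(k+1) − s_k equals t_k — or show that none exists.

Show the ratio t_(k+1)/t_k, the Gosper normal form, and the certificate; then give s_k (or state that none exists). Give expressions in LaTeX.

s_k = \frac{k \left(8 k + 11\right)}{2 \left(k + 2\right)}

Ratio r(k) = (k + 2)*(20*k + 4*(k + 1)**2 + 39)/((k + 4)*(4*k**2 + 20*k + 19)).
Gosper form: A/B · C(k+1)/C(k) with A=k + 2, B=k + 4, C=k**2 + 5*k + 19/4.
Key eq: (k + 2)·f(k+1) = (k + 3)·f(k) + (k**2 + 5*k + 19/4).
Degrees (1,1,2) ⇒ d ≤ 2.
Solving with deg f ≤ 2: f(k) = k*(8*k + 11)/8.
So s_k = (B(k−1)f/C)·t_k = (k*(k + 3)*(8*k + 11)/(2*(4*k**2 + 20*k + 19)))·t_k = k*(8*k + 11)/(2*(k + 2)).
Check: Δs_k = (4*k**2 + 20*k + 19)/(k**2 + 5*k + 6). ✓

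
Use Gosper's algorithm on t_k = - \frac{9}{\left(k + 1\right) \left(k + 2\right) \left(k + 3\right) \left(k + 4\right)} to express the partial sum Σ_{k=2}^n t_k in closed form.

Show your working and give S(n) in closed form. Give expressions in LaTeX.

Compute t_(k+1)/t_k: get (k + 1)/(k + 5).
Normal form (A,B,C) = (k + 1, k + 5, 1).
Key eq: (k + 1)·f(k+1) = (k + 4)·f(k) + (1).
deg f ≤ 3 (via 1,1,0).
A polynomial solution: f(k) = k*(k**2 + 6*k + 11)/18.
Get s_k = R·t_k = k*(-k**2 - 6*k - 11)/(2*(k + 1)*(k + 2)*(k + 3)) with R(k) = B(k−1)f(k)/C(k) = k*(k + 4)*(k**2 + 6*k + 11)/18.
Verify: -9/(k**4 + 10*k**3 + 35*k**2 + 50*k + 24) matches t_k.
Evaluate: s_(n+1) = (-n**3 - 9*n**2 - 26*n - 18)/(2*(n**3 + 9*n**2 + 26*n + 24)); subtract s_(2) = -9/20 ⇒ S(n) = (-n**3 - 9*n**2 - 26*n + 36)/(20*(n**3 + 9*n**2 + 26*n + 24)).

S(n) = \frac{- n^{3} - 9 n^{2} - 26 n + 36}{20 \left(n^{3} + 9 n^{2} + 26 n + 24\right)}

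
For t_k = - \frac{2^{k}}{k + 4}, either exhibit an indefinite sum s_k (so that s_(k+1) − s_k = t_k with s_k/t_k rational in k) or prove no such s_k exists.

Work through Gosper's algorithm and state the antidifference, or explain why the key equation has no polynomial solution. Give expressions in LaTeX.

Step 1: r(k) = 2*(k + 4)/(k + 5).
Gosper form: A/B · C(k+1)/C(k) with A=2*k + 8, B=k + 5, C=1.
Need (2*k + 8)·f(k+1) − (k + 4)·f(k) = 1.
d = -1 from the (1,1,0) case.
d = -1 < 0 ⇒ no nonzero polynomial f; not summable.

not Gosper-summable; s_k does not exist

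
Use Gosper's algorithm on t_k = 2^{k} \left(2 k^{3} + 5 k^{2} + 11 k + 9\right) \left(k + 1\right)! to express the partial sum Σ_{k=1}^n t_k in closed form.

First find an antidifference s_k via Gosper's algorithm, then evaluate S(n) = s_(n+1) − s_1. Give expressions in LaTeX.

S(n) = 2 \cdot 2^{n} n^{4} n! + 8 \cdot 2^{n} n^{3} n! + 16 \cdot 2^{n} n^{2} n! + 22 \cdot 2^{n} n n! + 12 \cdot 2^{n} n! - 12

Compute t_(k+1)/t_k: get 2*(2*k**4 + 15*k**3 + 49*k**2 + 81*k + 54)/(2*k**3 + 5*k**2 + 11*k + 9).
So A=2*k + 4 and B=1, with C=k**3 + 5*k**2/2 + 11*k/2 + 9/2.
f must satisfy (2*k + 4)·f(k+1) − (1)·f(k) = k**3 + 5*k**2/2 + 11*k/2 + 9/2.
Bound: deg f ≤ 2.
Match coefficients ⇒ f(k) = (k**2 - k + 3)/2.
Get s_k = R·t_k = 2**k*(k**2 - k + 3)*factorial(k + 1) with R(k) = B(k−1)f(k)/C(k) = (k**2 - k + 3)/(2*k**3 + 5*k**2 + 11*k + 9).
s_(k+1) − s_k = 2**k*(2*k**3 + 5*k**2 + 11*k + 9)*factorial(k + 1) = t_k.
Telescope: S(n) = s_(n+1) − s_(1) = 2**(n + 1)*(n**2 + n + 3)*factorial(n + 2) − (12) = 2*2**n*n**4*factorial(n) + 8*2**n*n**3*factorial(n) + 16*2**n*n**2*factorial(n) + 22*2**n*n*factorial(n) + 12*2**n*factorial(n) - 12.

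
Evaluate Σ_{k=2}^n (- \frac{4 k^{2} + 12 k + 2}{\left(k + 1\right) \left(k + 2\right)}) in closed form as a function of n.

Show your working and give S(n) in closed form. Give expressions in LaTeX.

Step 1: r(k) = (k + 1)*(6*k + 2*(k + 1)**2 + 7)/((k + 3)*(2*k**2 + 6*k + 1)).
Take A(k)=k + 1, B(k)=k + 3, C(k)=k**2 + 3*k + 1/2.
Solve (k + 1)·f(k+1) − (k + 2)·f(k) = k**2 + 3*k + 1/2.
Degrees (1,1,2) ⇒ d ≤ 2.
Match coefficients ⇒ f(k) = k*(2*k - 1)/2.
So s_k = (B(k−1)f/C)·t_k = (k*(k + 2)*(2*k - 1)/(2*k**2 + 6*k + 1))·t_k = 2*k*(1 - 2*k)/(k + 1).
s_(k+1) − s_k = 2*(-2*k**2 - 6*k - 1)/(k**2 + 3*k + 2) = t_k.
Evaluate: s_(n+1) = 2*(-2*n**2 - 3*n - 1)/(n + 2); subtract s_(2) = -4 ⇒ S(n) = 2*(-2*n**2 - n + 3)/(n + 2).

S(n) = \frac{2 \left(- 2 n^{2} - n + 3\right)}{n + 2}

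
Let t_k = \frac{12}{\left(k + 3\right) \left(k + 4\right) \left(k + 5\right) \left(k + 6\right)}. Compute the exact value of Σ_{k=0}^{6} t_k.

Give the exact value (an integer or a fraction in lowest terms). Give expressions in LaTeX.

Ratio r(k) = (k + 3)/(k + 7).
So A=k + 3 and B=k + 7, with C=1.
Key eq: (k + 3)·f(k+1) = (k + 6)·f(k) + (1).
d = 3 from the (1,1,0) case.
Match coefficients ⇒ f(k) = k*(k**2 + 12*k + 47)/180.
Certificate R = B(k−1)f/C = k*(k + 6)*(k**2 + 12*k + 47)/180 gives s_k = k*(k**2 + 12*k + 47)/(15*(k + 3)*(k + 4)*(k + 5)).
Δs = 12/(k**4 + 18*k**3 + 119*k**2 + 342*k + 360), as required.
Evaluate s at k=7 and k=0: 7/110 and 0; difference 7/110.

Σ = 7/110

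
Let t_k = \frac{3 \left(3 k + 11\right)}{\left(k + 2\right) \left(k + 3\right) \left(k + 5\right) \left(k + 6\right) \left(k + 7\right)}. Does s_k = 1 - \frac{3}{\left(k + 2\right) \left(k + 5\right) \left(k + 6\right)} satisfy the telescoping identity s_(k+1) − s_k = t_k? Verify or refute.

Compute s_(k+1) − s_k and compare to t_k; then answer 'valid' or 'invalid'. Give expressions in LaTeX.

valid (s_(k+1) − s_k reduces to t_k)

s_(k+1) = 1 - 3/((k + 3)*(k + 6)*(k + 7))
s_(k+1) − s_k = 3*(3*k + 11)/(k**5 + 23*k**4 + 203*k**3 + 853*k**2 + 1692*k + 1260)
(s_(k+1) − s_k) − t_k = 0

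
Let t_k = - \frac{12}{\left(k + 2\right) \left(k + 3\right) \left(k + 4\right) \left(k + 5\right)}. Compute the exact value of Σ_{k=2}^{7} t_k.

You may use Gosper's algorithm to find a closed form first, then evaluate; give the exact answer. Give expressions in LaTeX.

Compute t_(k+1)/t_k: get (k + 2)/(k + 6).
So A=k + 2 and B=k + 6, with C=1.
Need (k + 2)·f(k+1) − (k + 5)·f(k) = 1.
From deg A=1, deg B=1, deg C=0: d=3.
Match coefficients ⇒ f(k) = k*(k**2 + 9*k + 26)/72.
Then R = B(k−1)f/C = k*(k + 5)*(k**2 + 9*k + 26)/72, so s_k = R(k)·t_k = k*(-k**2 - 9*k - 26)/(6*(k + 2)*(k + 3)*(k + 4)).
Check: Δs_k = -12/(k**4 + 14*k**3 + 71*k**2 + 154*k + 120). ✓
Evaluate s at k=8 and k=2: -9/55 and -2/15; difference -1/33.

Σ = -1/33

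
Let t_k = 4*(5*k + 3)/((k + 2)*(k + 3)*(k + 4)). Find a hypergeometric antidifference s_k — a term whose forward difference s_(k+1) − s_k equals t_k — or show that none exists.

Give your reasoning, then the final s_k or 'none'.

t_(k+1)/t_k = (k + 2)*(5*k + 8)/((k + 5)*(5*k + 3)).
So A=k + 2 and B=k + 5, with C=k + 3/5.
f must satisfy (k + 2)·f(k+1) − (k + 4)·f(k) = k + 3/5.
Degrees (1,1,1) ⇒ d ≤ 2.
Coefficient equations give f(k) = k*(13*k + 5)/60.
So s_k = (B(k−1)f/C)·t_k = (k*(k + 4)*(13*k + 5)/(12*(5*k + 3)))·t_k = k*(13*k + 5)/(3*(k + 2)*(k + 3)).
Verify: 4*(5*k + 3)/(k**3 + 9*k**2 + 26*k + 24) matches t_k.

s_k = k*(13*k + 5)/(3*(k + 2)*(k + 3))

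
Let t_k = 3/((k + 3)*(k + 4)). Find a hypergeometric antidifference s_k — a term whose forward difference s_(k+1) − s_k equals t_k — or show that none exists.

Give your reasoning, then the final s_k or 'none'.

The ratio is (k + 3)/(k + 5).
So A=k + 3 and B=k + 5, with C=1.
Set up (k + 3)·f(k+1) − (k + 4)·f(k) − (1) = 0.
deg f ≤ 1 (via 1,1,0).
A polynomial solution: f(k) = k/3.
Certificate R = B(k−1)f/C = k*(k + 4)/3 gives s_k = k/(k + 3).
Δs = 3/(k**2 + 7*k + 12), as required.

s_k = k/(k + 3)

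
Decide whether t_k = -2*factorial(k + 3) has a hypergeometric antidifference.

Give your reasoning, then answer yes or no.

t_(k+1)/t_k = k + 4.
Factor: A=k + 4; B=1; C=1.
Set up (k + 4)·f(k+1) − (1)·f(k) − (1) = 0.
From deg A=1, deg B=0, deg C=0: d=-1.
Negative degree bound (-1): no f exists, t_k not Gosper-summable.

No — key equation has no polynomial f.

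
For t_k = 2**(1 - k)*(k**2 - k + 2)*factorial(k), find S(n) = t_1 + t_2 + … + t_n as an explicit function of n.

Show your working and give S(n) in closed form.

S(n) = 2**(1 - n)*n*factorial(n + 1)

Ratio r(k) = (k + 1)*(-k + (k + 1)**2 + 1)/(2*(k**2 - k + 2)).
Factor: A=k/2 + 1/2; B=1; C=k**2 - k + 2.
Key eq: (k/2 + 1/2)·f(k+1) = (1)·f(k) + (k**2 - k + 2).
deg f ≤ 1 (via 1,0,2).
Solving with deg f ≤ 1: f(k) = 2*(k - 1).
R(k) = B(k−1)·f(k)/C(k) = 2*(k - 1)/(k**2 - k + 2); s_k = R·t_k = 2**(2 - k)*(k - 1)*factorial(k).
s_(k+1) − s_k = 2**(1 - k)*(k**2 - k + 2)*factorial(k) = t_k.
Σ_(k=1)^n t_k = s_(n+1) − s_(1) = (2**(1 - n)*n*factorial(n + 1)) − (0), i.e. 2**(1 - n)*n*factorial(n + 1).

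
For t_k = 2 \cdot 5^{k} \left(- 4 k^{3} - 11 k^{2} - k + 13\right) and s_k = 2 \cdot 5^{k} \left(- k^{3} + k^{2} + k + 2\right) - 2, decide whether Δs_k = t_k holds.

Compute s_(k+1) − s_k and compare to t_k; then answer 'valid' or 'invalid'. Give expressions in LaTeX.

valid; difference matches t_k

s_(k+1) = 2*5**(k + 1)*(k - (k + 1)**3 + (k + 1)**2 + 3) - 2
s_(k+1) − s_k = 2*5**k*(-4*k**3 - 11*k**2 - k + 13)
(s_(k+1) − s_k) − t_k = 0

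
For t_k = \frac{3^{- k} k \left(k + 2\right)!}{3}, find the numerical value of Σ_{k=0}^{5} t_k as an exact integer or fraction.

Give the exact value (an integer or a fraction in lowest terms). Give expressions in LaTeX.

Σ = 4318/81

Ratio r(k) = (k + 1)*(k + 3)/(3*k).
Factor: A=k/3 + 1; B=1; C=k.
Set up (k/3 + 1)·f(k+1) − (1)·f(k) − (k) = 0.
d = 0 from the (1,0,1) case.
Match coefficients ⇒ f(k) = 3.
Get s_k = R·t_k = factorial(k + 2)/3**k with R(k) = B(k−1)f(k)/C(k) = 3/k.
Δs = k*factorial(k + 2)/(3*3**k), as required.
Telescoping: Σ = s_(6) − s_(0) = 4480/81 − (2) = 4318/81.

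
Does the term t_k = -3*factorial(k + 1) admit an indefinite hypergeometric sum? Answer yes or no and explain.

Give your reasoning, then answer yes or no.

No; the degree bound rules out any f.

The ratio is k + 2.
Normal form (A,B,C) = (k + 2, 1, 1).
Key eq: (k + 2)·f(k+1) = (1)·f(k) + (1).
deg f ≤ -1 (via 1,0,0).
Bound -1 < 0, so the key equation has no polynomial solution.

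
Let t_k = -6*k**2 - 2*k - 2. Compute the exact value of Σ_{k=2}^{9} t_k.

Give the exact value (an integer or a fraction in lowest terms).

Σ = -1808

Compute t_(k+1)/t_k: get (k + 3*(k + 1)**2 + 2)/(3*k**2 + k + 1).
A = 1, B = 1, C = k**2 + k/3 + 1/3.
Need (1)·f(k+1) − (1)·f(k) = k**2 + k/3 + 1/3.
Bound: deg f ≤ 3.
Match coefficients ⇒ f(k) = k*(k**2 - k + 1)/3.
So s_k = (B(k−1)f/C)·t_k = (k*(k**2 - k + 1)/(3*k**2 + k + 1))·t_k = 2*k*(-k**2 + k - 1).
Δs = -6*k**2 - 2*k - 2, as required.
Telescoping: Σ = s_(10) − s_(2) = -1820 − (-12) = -1808.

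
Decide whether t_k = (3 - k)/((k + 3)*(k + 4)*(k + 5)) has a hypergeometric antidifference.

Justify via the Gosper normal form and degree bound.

Yes. s_k = k/((k + 3)*(k + 4)).

Ratio r(k) = (k - 2)*(k + 3)/((k - 3)*(k + 6)).
Normal form (A,B,C) = (k + 3, k + 6, k - 3).
Solve (k + 3)·f(k+1) − (k + 5)·f(k) = k - 3.
Bound: deg f ≤ 2.
Match coefficients ⇒ f(k) = -k.
Then R = B(k−1)f/C = -k*(k + 5)/(k - 3), so s_k = R(k)·t_k = k/((k + 3)*(k + 4)).
Check: Δs_k = (3 - k)/(k**3 + 12*k**2 + 47*k + 60). ✓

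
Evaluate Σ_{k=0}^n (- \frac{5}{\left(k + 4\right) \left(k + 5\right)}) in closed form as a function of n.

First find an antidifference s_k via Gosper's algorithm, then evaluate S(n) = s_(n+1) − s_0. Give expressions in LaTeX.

Ratio r(k) = (k + 4)/(k + 6).
Factor: A=k + 4; B=k + 6; C=1.
Set up (k + 4)·f(k+1) − (k + 5)·f(k) − (1) = 0.
From deg A=1, deg B=1, deg C=0: d=1.
Coefficient equations give f(k) = k/4.
Certificate R = B(k−1)f/C = k*(k + 5)/4 gives s_k = -5*k/(4*k + 16).
s_(k+1) − s_k = -5/(k**2 + 9*k + 20) = t_k.
Evaluate: s_(n+1) = 5*(-n - 1)/(4*(n + 5)); subtract s_(0) = 0 ⇒ S(n) = 5*(-n - 1)/(4*(n + 5)).

S(n) = \frac{5 \left(- n - 1\right)}{4 \left(n + 5\right)}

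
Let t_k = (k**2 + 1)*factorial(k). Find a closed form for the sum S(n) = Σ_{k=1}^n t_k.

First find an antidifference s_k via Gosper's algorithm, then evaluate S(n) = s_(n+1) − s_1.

Step 1: r(k) = (k + 1)*((k + 1)**2 + 1)/(k**2 + 1).
Normal form (A,B,C) = (k + 1, 1, k**2 + 1).
Need (k + 1)·f(k+1) − (1)·f(k) = k**2 + 1.
deg f ≤ 1 (via 1,0,2).
Solve for f: f(k) = k - 1 (degree 1 ≤ 1).
Then R = B(k−1)f/C = (k - 1)/(k**2 + 1), so s_k = R(k)·t_k = (k - 1)*factorial(k).
Check: Δs_k = (k**2 + 1)*factorial(k). ✓
Telescope: S(n) = s_(n+1) − s_(1) = n*factorial(n + 1) − (0) = n*factorial(n + 1).

S(n) = n*factorial(n + 1)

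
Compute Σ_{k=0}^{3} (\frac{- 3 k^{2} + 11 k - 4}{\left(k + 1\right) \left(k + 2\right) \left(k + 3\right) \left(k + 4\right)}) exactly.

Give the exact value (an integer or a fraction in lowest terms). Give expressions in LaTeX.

Σ = -4/35

Ratio r(k) = -(k + 1)*(11*k - 3*(k + 1)**2 + 7)/((k + 5)*(3*k**2 - 11*k + 4)).
Factor: A=k + 1; B=k + 5; C=k**2 - 11*k/3 + 4/3.
Solve (k + 1)·f(k+1) − (k + 4)·f(k) = k**2 - 11*k/3 + 4/3.
Bound: deg f ≤ 3.
Coefficient equations give f(k) = k*(k**2 - 3*k + 14)/9.
Then R = B(k−1)f/C = k*(k + 4)*(k**2 - 3*k + 14)/(3*(3*k**2 - 11*k + 4)), so s_k = R(k)·t_k = k*(-k**2 + 3*k - 14)/(3*(k + 1)*(k + 2)*(k + 3)).
s_(k+1) − s_k = (-3*k**2 + 11*k - 4)/(k**4 + 10*k**3 + 35*k**2 + 50*k + 24) = t_k.
Sum = s_(4) − s_(0); s_(4) = -4/35, s_(0) = 0 ⇒ -4/35.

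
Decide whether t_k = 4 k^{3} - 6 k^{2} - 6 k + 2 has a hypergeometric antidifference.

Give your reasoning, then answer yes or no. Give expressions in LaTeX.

Yes. s_k = k \left(k^{3} - 4 k^{2} + k + 4\right).

Step 1: r(k) = (2*k**3 + 3*k**2 - 3*k - 3)/(2*k**3 - 3*k**2 - 3*k + 1).
Factor: A=1; B=1; C=k**3 - 3*k**2/2 - 3*k/2 + 1/2.
Set up (1)·f(k+1) − (1)·f(k) − (k**3 - 3*k**2/2 - 3*k/2 + 1/2) = 0.
d = 4 from the (0,0,3) case.
Solve for f: f(k) = k*(k**3 - 4*k**2 + k + 4)/4 (degree 4 ≤ 4).
Certificate R = B(k−1)f/C = k*(k**3 - 4*k**2 + k + 4)/(2*(2*k**3 - 3*k**2 - 3*k + 1)) gives s_k = k*(k**3 - 4*k**2 + k + 4).
Verify: 4*k**3 - 6*k**2 - 6*k + 2 matches t_k.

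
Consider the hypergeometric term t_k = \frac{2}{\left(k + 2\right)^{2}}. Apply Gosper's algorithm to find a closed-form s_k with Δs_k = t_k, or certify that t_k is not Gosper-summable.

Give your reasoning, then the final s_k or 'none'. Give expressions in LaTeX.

not Gosper-summable; s_k does not exist

r(k) = (k + 2)**2/(k + 3)**2 after simplifying.
Take A(k)=k**2 + 4*k + 4, B(k)=k**2 + 6*k + 9, C(k)=1.
Set up (k**2 + 4*k + 4)·f(k+1) − (k**2 + 4*k + 4)·f(k) − (1) = 0.
From deg A=2, deg B=2, deg C=0: d=0.
Generic f = c0 gives residual -1; -1 = 0 cannot hold, so t_k is not Gosper-summable.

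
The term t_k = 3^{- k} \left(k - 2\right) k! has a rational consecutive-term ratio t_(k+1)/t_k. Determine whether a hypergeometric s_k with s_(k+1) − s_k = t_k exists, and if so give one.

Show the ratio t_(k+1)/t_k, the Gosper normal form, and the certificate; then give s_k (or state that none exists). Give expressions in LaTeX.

Ratio r(k) = (k**2 - 1)/(3*(k - 2)).
Factor: A=k/3 + 1/3; B=1; C=k - 2.
f must satisfy (k/3 + 1/3)·f(k+1) − (1)·f(k) = k - 2.
From deg A=1, deg B=0, deg C=1: d=0.
Solving with deg f ≤ 0: f(k) = 3.
Certificate R = B(k−1)f/C = 3/(k - 2) gives s_k = 3**(1 - k)*factorial(k).
Check: Δs_k = (k - 2)*factorial(k)/3**k. ✓

s_k = 3^{1 - k} k!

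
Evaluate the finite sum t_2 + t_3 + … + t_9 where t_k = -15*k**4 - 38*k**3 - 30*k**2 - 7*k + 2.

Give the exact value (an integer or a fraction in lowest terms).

The ratio is (15*k**4 + 98*k**3 + 234*k**2 + 241*k + 88)/(15*k**4 + 38*k**3 + 30*k**2 + 7*k - 2).
So A=1 and B=1, with C=k**4 + 38*k**3/15 + 2*k**2 + 7*k/15 - 2/15.
Set up (1)·f(k+1) − (1)·f(k) − (k**4 + 38*k**3/15 + 2*k**2 + 7*k/15 - 2/15) = 0.
d = 5 from the (0,0,4) case.
Solving with deg f ≤ 5: f(k) = k*(3*k**4 + 2*k**3 - 4*k**2 - 2*k - 1)/15.
R(k) = B(k−1)·f(k)/C(k) = k*(3*k**4 + 2*k**3 - 4*k**2 - 2*k - 1)/(15*k**4 + 38*k**3 + 30*k**2 + 7*k - 2); s_k = R·t_k = k*(-3*k**4 - 2*k**3 + 4*k**2 + 2*k + 1).
s_(k+1) − s_k = -15*k**4 - 38*k**3 - 30*k**2 - 7*k + 2 = t_k.
Σ_(k=2)^(9) t_k = s_(10) − s_(2) = -315790 − (-86) = -315704.

Σ = -315704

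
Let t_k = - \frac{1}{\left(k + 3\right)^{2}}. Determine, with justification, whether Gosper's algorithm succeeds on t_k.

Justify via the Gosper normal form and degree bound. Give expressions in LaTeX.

t_(k+1)/t_k = (k + 3)**2/(k + 4)**2.
Gosper form: A/B · C(k+1)/C(k) with A=k**2 + 6*k + 9, B=k**2 + 8*k + 16, C=1.
Solve (k**2 + 6*k + 9)·f(k+1) − (k**2 + 6*k + 9)·f(k) = 1.
deg f ≤ 0 (via 2,2,0).
Write f(k) = c0. Then LHS − RHS = -1, requiring -1 = 0: contradictory. No certificate.

No — t_k has no hypergeometric antidifference.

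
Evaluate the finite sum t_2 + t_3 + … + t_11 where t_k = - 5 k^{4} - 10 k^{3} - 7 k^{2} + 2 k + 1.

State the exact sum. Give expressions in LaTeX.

Step 1: r(k) = (5*k**4 + 30*k**3 + 67*k**2 + 62*k + 19)/(5*k**4 + 10*k**3 + 7*k**2 - 2*k - 1).
So A=1 and B=1, with C=k**4 + 2*k**3 + 7*k**2/5 - 2*k/5 - 1/5.
Solve (1)·f(k+1) − (1)·f(k) = k**4 + 2*k**3 + 7*k**2/5 - 2*k/5 - 1/5.
Degrees (0,0,4) ⇒ d ≤ 5.
Match coefficients ⇒ f(k) = k*(k**4 - k**2 - 2*k + 1)/5.
Certificate R = B(k−1)f/C = k*(k**4 - k**2 - 2*k + 1)/(5*k**4 + 10*k**3 + 7*k**2 - 2*k - 1) gives s_k = k*(-k**4 + k**2 + 2*k - 1).
Δs = -5*k**4 - 10*k**3 - 7*k**2 + 2*k + 1, as required.
Σ_(k=2)^(11) t_k = s_(12) − s_(2) = -246828 − (-18) = -246810.

Σ = -246810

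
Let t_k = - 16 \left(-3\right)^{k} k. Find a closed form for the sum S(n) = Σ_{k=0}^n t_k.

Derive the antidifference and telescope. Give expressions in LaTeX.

The ratio is -3 - 3/k.
A = -3, B = 1, C = k.
Solve (-3)·f(k+1) − (1)·f(k) = k.
deg f ≤ 1 (via 0,0,1).
A polynomial solution: f(k) = -(4*k - 3)/16.
Get s_k = R·t_k = (-3)**k*(4*k - 3) with R(k) = B(k−1)f(k)/C(k) = -(4*k - 3)/(16*k).
Δs = -16*(-3)**k*k, as required.
s_(n+1) = (-3)**(n + 1)*(4*n + 1) and s_(0) = -3, so S(n) = -12*(-3)**n*n - 3*(-3)**n + 3.

S(n) = - 12 \left(-3\right)^{n} n - 3 \left(-3\right)^{n} + 3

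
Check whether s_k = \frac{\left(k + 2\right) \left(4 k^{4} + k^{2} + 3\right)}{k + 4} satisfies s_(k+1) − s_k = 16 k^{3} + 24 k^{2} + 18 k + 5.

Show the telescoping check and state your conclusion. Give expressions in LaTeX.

Invalid: residual \frac{2 \left(- 12 k^{4} - 88 k^{3} - 113 k^{2} - 77 k - 17\right)}{k^{2} + 9 k + 20} ≠ 0.

s_(k+1) = (k + 3)*(4*(k + 1)**4 + (k + 1)**2 + 3)/(k + 5)
s_(k+1) − s_k = (16*k**5 + 144*k**4 + 378*k**3 + 421*k**2 + 251*k + 66)/(k**2 + 9*k + 20)
(s_(k+1) − s_k) − t_k = 2*(-12*k**4 - 88*k**3 - 113*k**2 - 77*k - 17)/(k**2 + 9*k + 20)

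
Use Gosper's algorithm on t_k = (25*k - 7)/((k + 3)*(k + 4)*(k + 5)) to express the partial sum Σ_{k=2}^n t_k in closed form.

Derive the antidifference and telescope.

S(n) = (14*n**2 + n - 15)/(5*(n**2 + 9*n + 20))

The ratio is (k + 3)*(25*k + 18)/((k + 6)*(25*k - 7)).
Normal form (A,B,C) = (k + 3, k + 6, k - 7/25).
Key eq: (k + 3)·f(k+1) = (k + 5)·f(k) + (k - 7/25).
Degrees (1,1,1) ⇒ d ≤ 2.
Solve for f: f(k) = k*(17*k - 31)/150 (degree 2 ≤ 2).
Get s_k = R·t_k = k*(17*k - 31)/(6*(k + 3)*(k + 4)) with R(k) = B(k−1)f(k)/C(k) = k*(k + 5)*(17*k - 31)/(6*(25*k - 7)).
s_(k+1) − s_k = (25*k - 7)/(k**3 + 12*k**2 + 47*k + 60) = t_k.
Σ_(k=2)^n t_k = s_(n+1) − s_(2) = ((17*n**2 + 3*n - 14)/(6*(n**2 + 9*n + 20))) − (1/30), i.e. (14*n**2 + n - 15)/(5*(n**2 + 9*n + 20)).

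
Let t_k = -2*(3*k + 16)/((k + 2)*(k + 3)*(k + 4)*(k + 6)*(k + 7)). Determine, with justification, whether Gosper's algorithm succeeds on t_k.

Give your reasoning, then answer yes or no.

Yes. s_k = k*(-k**2 - 11*k - 36)/(18*(k**3 + 11*k**2 + 36*k + 36)).

r(k) = (k + 2)*(k + 6)*(3*k + 19)/((k + 5)*(k + 8)*(3*k + 16)) after simplifying.
Gosper form: A/B · C(k+1)/C(k) with A=k + 2, B=k + 8, C=k**2 + 31*k/3 + 80/3.
Key eq: (k + 2)·f(k+1) = (k + 7)·f(k) + (k**2 + 31*k/3 + 80/3).
deg f ≤ 5 (via 1,1,2).
A polynomial solution: f(k) = k*(k + 4)*(k + 5)*(k**2 + 11*k + 36)/108.
Certificate R = B(k−1)f/C = k*(k + 4)*(k + 7)*(k**2 + 11*k + 36)/(36*(3*k + 16)) gives s_k = k*(-k**2 - 11*k - 36)/(18*(k**3 + 11*k**2 + 36*k + 36)).
Δs = 2*(-3*k - 16)/(k**5 + 22*k**4 + 185*k**3 + 740*k**2 + 1404*k + 1008), as required.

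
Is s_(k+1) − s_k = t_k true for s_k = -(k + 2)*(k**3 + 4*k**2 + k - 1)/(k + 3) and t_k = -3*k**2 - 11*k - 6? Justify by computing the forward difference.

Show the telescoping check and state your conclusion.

Invalid: residual (2*k**3 + 16*k**2 + 38*k + 19)/(k**2 + 7*k + 12) ≠ 0.

s_(k+1) = -(k + 3)*(k + (k + 1)**3 + 4*(k + 1)**2)/(k + 4)
s_(k+1) − s_k = (-3*k**4 - 30*k**3 - 103*k**2 - 136*k - 53)/(k**2 + 7*k + 12)
(s_(k+1) − s_k) − t_k = (2*k**3 + 16*k**2 + 38*k + 19)/(k**2 + 7*k + 12)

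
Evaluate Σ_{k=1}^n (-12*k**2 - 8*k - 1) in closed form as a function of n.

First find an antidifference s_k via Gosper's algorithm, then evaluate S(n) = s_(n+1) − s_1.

Compute t_(k+1)/t_k: get (12*k**2 + 32*k + 21)/(12*k**2 + 8*k + 1).
Gosper form: A/B · C(k+1)/C(k) with A=1, B=1, C=k**2 + 2*k/3 + 1/12.
Set up (1)·f(k+1) − (1)·f(k) − (k**2 + 2*k/3 + 1/12) = 0.
From deg A=0, deg B=0, deg C=2: d=3.
Match coefficients ⇒ f(k) = k*(4*k**2 - 2*k - 1)/12.
Get s_k = R·t_k = k*(-4*k**2 + 2*k + 1) with R(k) = B(k−1)f(k)/C(k) = k*(4*k**2 - 2*k - 1)/((2*k + 1)*(6*k + 1)).
s_(k+1) − s_k = -12*k**2 - 8*k - 1 = t_k.
s_(n+1) = -4*n**3 - 10*n**2 - 7*n - 1 and s_(1) = -1, so S(n) = n*(-4*n**2 - 10*n - 7).

S(n) = n*(-4*n**2 - 10*n - 7)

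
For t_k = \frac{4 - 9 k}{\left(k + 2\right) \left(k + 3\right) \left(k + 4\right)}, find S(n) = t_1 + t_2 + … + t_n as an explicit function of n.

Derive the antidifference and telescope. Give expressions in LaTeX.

S(n) = \frac{n \left(- 4 n - 1\right)}{3 \left(n^{2} + 7 n + 12\right)}

r(k) = (k + 2)*(9*k + 5)/((k + 5)*(9*k - 4)) after simplifying.
So A=k + 2 and B=k + 5, with C=k - 4/9.
Solve (k + 2)·f(k+1) − (k + 4)·f(k) = k - 4/9.
From deg A=1, deg B=1, deg C=1: d=2.
Solve for f: f(k) = k*(7*k - 19)/54 (degree 2 ≤ 2).
Certificate R = B(k−1)f/C = k*(k + 4)*(7*k - 19)/(6*(9*k - 4)) gives s_k = k*(19 - 7*k)/(6*(k + 2)*(k + 3)).
s_(k+1) − s_k = (4 - 9*k)/(k**3 + 9*k**2 + 26*k + 24) = t_k.
Evaluate: s_(n+1) = (-7*n**2 + 5*n + 12)/(6*(n**2 + 7*n + 12)); subtract s_(1) = 1/6 ⇒ S(n) = n*(-4*n - 1)/(3*(n**2 + 7*n + 12)).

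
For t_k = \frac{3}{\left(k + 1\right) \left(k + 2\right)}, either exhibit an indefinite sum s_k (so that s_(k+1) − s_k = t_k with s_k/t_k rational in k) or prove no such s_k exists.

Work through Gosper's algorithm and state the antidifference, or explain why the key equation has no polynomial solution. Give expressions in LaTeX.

s_k = \frac{3 k}{k + 1}

t_(k+1)/t_k = (k + 1)/(k + 3).
Take A(k)=k + 1, B(k)=k + 3, C(k)=1.
Set up (k + 1)·f(k+1) − (k + 2)·f(k) − (1) = 0.
From deg A=1, deg B=1, deg C=0: d=1.
Solving with deg f ≤ 1: f(k) = k.
So s_k = (B(k−1)f/C)·t_k = (k*(k + 2))·t_k = 3*k/(k + 1).
Verify: 3/(k**2 + 3*k + 2) matches t_k.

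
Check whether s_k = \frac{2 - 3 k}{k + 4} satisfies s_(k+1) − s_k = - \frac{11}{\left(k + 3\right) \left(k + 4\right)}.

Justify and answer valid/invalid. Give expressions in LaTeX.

s_(k+1) = (-3*k - 1)/(k + 5)
s_(k+1) − s_k = -14/(k**2 + 9*k + 20)
(s_(k+1) − s_k) − t_k = (13 - 3*k)/(k**3 + 12*k**2 + 47*k + 60)

Invalid: residual \frac{13 - 3 k}{k^{3} + 12 k^{2} + 47 k + 60} ≠ 0.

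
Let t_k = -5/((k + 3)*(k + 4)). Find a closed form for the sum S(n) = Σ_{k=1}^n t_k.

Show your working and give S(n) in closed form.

r(k) = (k + 3)/(k + 5) after simplifying.
Gosper form: A/B · C(k+1)/C(k) with A=k + 3, B=k + 5, C=1.
Key eq: (k + 3)·f(k+1) = (k + 4)·f(k) + (1).
d = 1 from the (1,1,0) case.
A polynomial solution: f(k) = k/3.
So s_k = (B(k−1)f/C)·t_k = (k*(k + 4)/3)·t_k = -5*k/(3*k + 9).
Verify: -5/(k**2 + 7*k + 12) matches t_k.
Telescope: S(n) = s_(n+1) − s_(1) = 5*(-n - 1)/(3*(n + 4)) − (-5/12) = -5*n/(4*n + 16).

S(n) = -5*n/(4*n + 16)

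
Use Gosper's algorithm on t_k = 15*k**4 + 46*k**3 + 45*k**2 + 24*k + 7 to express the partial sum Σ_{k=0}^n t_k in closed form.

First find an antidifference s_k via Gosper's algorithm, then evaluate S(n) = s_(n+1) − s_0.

Compute t_(k+1)/t_k: get (15*k**4 + 106*k**3 + 273*k**2 + 312*k + 137)/(15*k**4 + 46*k**3 + 45*k**2 + 24*k + 7).
So A=1 and B=1, with C=k**4 + 46*k**3/15 + 3*k**2 + 8*k/5 + 7/15.
Set up (1)·f(k+1) − (1)·f(k) − (k**4 + 46*k**3/15 + 3*k**2 + 8*k/5 + 7/15) = 0.
Degrees (0,0,4) ⇒ d ≤ 5.
Coefficient equations give f(k) = k*(3*k**4 + 4*k**3 - 3*k**2 + k + 2)/15.
Certificate R = B(k−1)f/C = k*(3*k**4 + 4*k**3 - 3*k**2 + k + 2)/(15*k**4 + 46*k**3 + 45*k**2 + 24*k + 7) gives s_k = k*(3*k**4 + 4*k**3 - 3*k**2 + k + 2).
Δs = 15*k**4 + 46*k**3 + 45*k**2 + 24*k + 7, as required.
Telescope: S(n) = s_(n+1) − s_(0) = 3*n**5 + 19*n**4 + 43*n**3 + 46*n**2 + 26*n + 7 − (0) = 3*n**5 + 19*n**4 + 43*n**3 + 46*n**2 + 26*n + 7.

S(n) = 3*n**5 + 19*n**4 + 43*n**3 + 46*n**2 + 26*n + 7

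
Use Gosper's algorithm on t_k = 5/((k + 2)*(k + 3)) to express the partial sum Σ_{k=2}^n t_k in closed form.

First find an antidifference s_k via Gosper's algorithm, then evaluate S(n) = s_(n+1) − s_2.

Step 1: r(k) = (k + 2)/(k + 4).
Gosper form: A/B · C(k+1)/C(k) with A=k + 2, B=k + 4, C=1.
f must satisfy (k + 2)·f(k+1) − (k + 3)·f(k) = 1.
d = 1 from the (1,1,0) case.
Coefficient equations give f(k) = k/2.
Certificate R = B(k−1)f/C = k*(k + 3)/2 gives s_k = 5*k/(2*(k + 2)).
Check: Δs_k = 5/(k**2 + 5*k + 6). ✓
Telescope: S(n) = s_(n+1) − s_(2) = 5*(n + 1)/(2*(n + 3)) − (5/4) = 5*(n - 1)/(4*(n + 3)).

S(n) = 5*(n - 1)/(4*(n + 3))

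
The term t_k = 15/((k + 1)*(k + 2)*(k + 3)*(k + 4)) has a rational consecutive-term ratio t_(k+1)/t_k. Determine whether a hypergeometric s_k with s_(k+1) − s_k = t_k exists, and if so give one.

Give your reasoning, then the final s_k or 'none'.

The ratio is (k + 1)/(k + 5).
Take A(k)=k + 1, B(k)=k + 5, C(k)=1.
Key eq: (k + 1)·f(k+1) = (k + 4)·f(k) + (1).
Degrees (1,1,0) ⇒ d ≤ 3.
Coefficient equations give f(k) = k*(k**2 + 6*k + 11)/18.
Certificate R = B(k−1)f/C = k*(k + 4)*(k**2 + 6*k + 11)/18 gives s_k = 5*k*(k**2 + 6*k + 11)/(6*(k + 1)*(k + 2)*(k + 3)).
Verify: 15/(k**4 + 10*k**3 + 35*k**2 + 50*k + 24) matches t_k.

s_k = 5*k*(k**2 + 6*k + 11)/(6*(k + 1)*(k + 2)*(k + 3))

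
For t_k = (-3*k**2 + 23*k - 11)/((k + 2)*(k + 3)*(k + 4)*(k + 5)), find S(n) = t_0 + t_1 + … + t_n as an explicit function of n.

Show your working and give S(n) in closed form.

S(n) = (-n**3 + 12*n**2 - 31*n - 44)/(8*(n**3 + 12*n**2 + 47*n + 60))

Ratio r(k) = -(k + 2)*(23*k - 3*(k + 1)**2 + 12)/((k + 6)*(3*k**2 - 23*k + 11)).
A = k + 2, B = k + 6, C = k**2 - 23*k/3 + 11/3.
Set up (k + 2)·f(k+1) − (k + 5)·f(k) − (k**2 - 23*k/3 + 11/3) = 0.
d = 3 from the (1,1,2) case.
Coefficient equations give f(k) = k*(k**2 - 15*k + 58)/24.
So s_k = (B(k−1)f/C)·t_k = (k*(k + 5)*(k**2 - 15*k + 58)/(8*(3*k**2 - 23*k + 11)))·t_k = k*(-k**2 + 15*k - 58)/(8*(k + 2)*(k + 3)*(k + 4)).
Verify: (-3*k**2 + 23*k - 11)/(k**4 + 14*k**3 + 71*k**2 + 154*k + 120) matches t_k.
Telescope: S(n) = s_(n+1) − s_(0) = (-n**3 + 12*n**2 - 31*n - 44)/(8*(n**3 + 12*n**2 + 47*n + 60)) − (0) = (-n**3 + 12*n**2 - 31*n - 44)/(8*(n**3 + 12*n**2 + 47*n + 60)).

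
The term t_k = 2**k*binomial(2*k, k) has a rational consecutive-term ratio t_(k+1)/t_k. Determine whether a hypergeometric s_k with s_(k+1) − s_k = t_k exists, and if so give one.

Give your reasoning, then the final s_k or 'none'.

not Gosper-summable; s_k does not exist

t_(k+1)/t_k = 4*(2*k + 1)/(k + 1).
A = 8*k + 4, B = k + 1, C = 1.
Set up (8*k + 4)·f(k+1) − (k)·f(k) − (1) = 0.
From deg A=1, deg B=1, deg C=0: d=-1.
Bound -1 < 0, so the key equation has no polynomial solution.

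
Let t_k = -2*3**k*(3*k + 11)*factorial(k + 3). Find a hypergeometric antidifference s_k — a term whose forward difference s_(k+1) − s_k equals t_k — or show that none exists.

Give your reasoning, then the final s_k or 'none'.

Step 1: r(k) = 3*(k + 4)*(3*k + 14)/(3*k + 11).
Take A(k)=3*k + 12, B(k)=1, C(k)=k + 11/3.
Need (3*k + 12)·f(k+1) − (1)·f(k) = k + 11/3.
d = 0 from the (1,0,1) case.
Solve for f: f(k) = 1/3 (degree 0 ≤ 0).
So s_k = (B(k−1)f/C)·t_k = (1/(3*k + 11))·t_k = -2*3**k*factorial(k + 3).
Verify: -2*3**k*(3*k + 11)*factorial(k + 3) matches t_k.

s_k = -2*3**k*factorial(k + 3)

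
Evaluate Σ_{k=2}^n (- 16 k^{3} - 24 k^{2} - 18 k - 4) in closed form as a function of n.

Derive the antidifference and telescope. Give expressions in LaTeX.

S(n) = - 4 n^{4} - 16 n^{3} - 25 n^{2} - 17 n + 62

Ratio r(k) = (8*k**3 + 36*k**2 + 57*k + 31)/(8*k**3 + 12*k**2 + 9*k + 2).
A = 1, B = 1, C = k**3 + 3*k**2/2 + 9*k/8 + 1/4.
f must satisfy (1)·f(k+1) − (1)·f(k) = k**3 + 3*k**2/2 + 9*k/8 + 1/4.
Bound: deg f ≤ 4.
Match coefficients ⇒ f(k) = k*(2*k - 1)*(2*k**2 + k + 1)/16.
So s_k = (B(k−1)f/C)·t_k = (k*(2*k - 1)*(2*k**2 + k + 1)/(2*(8*k**3 + 12*k**2 + 9*k + 2)))·t_k = k*(-4*k**3 - k + 1).
Check: Δs_k = -16*k**3 - 24*k**2 - 18*k - 4. ✓
Evaluate: s_(n+1) = -4*n**4 - 16*n**3 - 25*n**2 - 17*n - 4; subtract s_(2) = -66 ⇒ S(n) = -4*n**4 - 16*n**3 - 25*n**2 - 17*n + 62.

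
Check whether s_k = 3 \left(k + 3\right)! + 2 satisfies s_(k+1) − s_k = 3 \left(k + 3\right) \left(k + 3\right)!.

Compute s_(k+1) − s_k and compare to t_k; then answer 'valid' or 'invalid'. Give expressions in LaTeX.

valid; difference matches t_k

s_(k+1) = 3*factorial(k + 4) + 2
s_(k+1) − s_k = 3*(k + 3)*factorial(k + 3)
(s_(k+1) − s_k) − t_k = 0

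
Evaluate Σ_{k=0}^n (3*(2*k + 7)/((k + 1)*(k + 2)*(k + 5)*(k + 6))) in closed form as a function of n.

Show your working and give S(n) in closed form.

r(k) = (k + 1)*(k + 5)*(2*k + 9)/((k + 3)*(k + 7)*(2*k + 7)) after simplifying.
So A=k + 1 and B=k + 7, with C=k**3 + 21*k**2/2 + 73*k/2 + 42.
Set up (k + 1)·f(k+1) − (k + 6)·f(k) − (k**3 + 21*k**2/2 + 73*k/2 + 42) = 0.
deg f ≤ 5 (via 1,1,3).
A polynomial solution: f(k) = k*(k + 2)*(k + 3)*(k + 4)*(k + 6)/10.
Then R = B(k−1)f/C = k*(k + 2)*(k + 6)**2/(5*(2*k + 7)), so s_k = R(k)·t_k = 3*k*(k + 6)/(5*(k**2 + 6*k + 5)).
Δs = 3*(2*k + 7)/(k**4 + 14*k**3 + 65*k**2 + 112*k + 60), as required.
s_(n+1) = 3*(n**2 + 8*n + 7)/(5*(n**2 + 8*n + 12)) and s_(0) = 0, so S(n) = 3*(n**2 + 8*n + 7)/(5*(n**2 + 8*n + 12)).

S(n) = 3*(n**2 + 8*n + 7)/(5*(n**2 + 8*n + 12))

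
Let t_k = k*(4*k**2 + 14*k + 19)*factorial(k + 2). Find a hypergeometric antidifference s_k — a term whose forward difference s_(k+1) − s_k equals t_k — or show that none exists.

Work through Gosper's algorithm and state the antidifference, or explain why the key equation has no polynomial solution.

The ratio is (k + 1)*(k + 3)*(14*k + 4*(k + 1)**2 + 33)/(k*(4*k**2 + 14*k + 19)).
Factor: A=k + 3; B=1; C=k**3 + 7*k**2/2 + 19*k/4.
Solve (k + 3)·f(k+1) − (1)·f(k) = k**3 + 7*k**2/2 + 19*k/4.
deg f ≤ 2 (via 1,0,3).
A polynomial solution: f(k) = (4*k**2 - 2*k - 3)/4.
R(k) = B(k−1)·f(k)/C(k) = (4*k**2 - 2*k - 3)/(k*(4*k**2 + 14*k + 19)); s_k = R·t_k = (4*k**2 - 2*k - 3)*factorial(k + 2).
s_(k+1) − s_k = k*(4*k**2 + 14*k + 19)*factorial(k + 2) = t_k.

s_k = (4*k**2 - 2*k - 3)*factorial(k + 2)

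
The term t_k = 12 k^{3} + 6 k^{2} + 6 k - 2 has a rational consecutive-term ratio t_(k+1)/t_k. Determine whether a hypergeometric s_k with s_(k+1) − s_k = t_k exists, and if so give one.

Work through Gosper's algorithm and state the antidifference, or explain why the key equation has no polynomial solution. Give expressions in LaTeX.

s_k = k \left(3 k^{3} - 4 k^{2} + 3 k - 4\right)

Compute t_(k+1)/t_k: get (6*k**3 + 21*k**2 + 27*k + 11)/(6*k**3 + 3*k**2 + 3*k - 1).
Gosper form: A/B · C(k+1)/C(k) with A=1, B=1, C=k**3 + k**2/2 + k/2 - 1/6.
Key eq: (1)·f(k+1) = (1)·f(k) + (k**3 + k**2/2 + k/2 - 1/6).
deg f ≤ 4 (via 0,0,3).
Coefficient equations give f(k) = k*(3*k - 4)*(k**2 + 1)/12.
Then R = B(k−1)f/C = k*(3*k - 4)*(k**2 + 1)/(2*(6*k**3 + 3*k**2 + 3*k - 1)), so s_k = R(k)·t_k = k*(3*k**3 - 4*k**2 + 3*k - 4).
Δs = 12*k**3 + 6*k**2 + 6*k - 2, as required.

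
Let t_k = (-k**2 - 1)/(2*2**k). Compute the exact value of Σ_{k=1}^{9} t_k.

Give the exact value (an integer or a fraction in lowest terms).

Compute t_(k+1)/t_k: get ((k + 1)**2 + 1)/(2*(k**2 + 1)).
Normal form (A,B,C) = (1/2, 1, k**2 + 1).
f must satisfy (1/2)·f(k+1) − (1)·f(k) = k**2 + 1.
From deg A=0, deg B=0, deg C=2: d=2.
Coefficient equations give f(k) = -2*(k**2 + 2*k + 4).
R(k) = B(k−1)·f(k)/C(k) = -2*(k**2 + 2*k + 4)/(k**2 + 1); s_k = R·t_k = (k**2 + 2*k + 4)/2**k.
Δs = (-k**2 - 1)/(2*2**k), as required.
Σ_(k=1)^(9) t_k = s_(10) − s_(1) = 31/256 − (7/2) = -865/256.

Σ = -865/256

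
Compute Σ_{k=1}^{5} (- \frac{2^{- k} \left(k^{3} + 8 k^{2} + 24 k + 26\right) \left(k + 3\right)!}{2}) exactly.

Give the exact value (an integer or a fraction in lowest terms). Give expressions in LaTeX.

t_(k+1)/t_k = (k**4 + 15*k**3 + 87*k**2 + 231*k + 236)/(2*(k**3 + 8*k**2 + 24*k + 26)).
Normal form (A,B,C) = (k/2 + 2, 1, k**3 + 8*k**2 + 24*k + 26).
Key eq: (k/2 + 2)·f(k+1) = (1)·f(k) + (k**3 + 8*k**2 + 24*k + 26).
From deg A=1, deg B=0, deg C=3: d=2.
Coefficient equations give f(k) = 2*(k + 1)*(k + 3).
So s_k = (B(k−1)f/C)·t_k = (2*(k + 1)*(k + 3)/(k**3 + 8*k**2 + 24*k + 26))·t_k = -(k + 1)*(k + 3)*factorial(k + 3)/2**k.
Δs = -(k**3 + 8*k**2 + 24*k + 26)*factorial(k + 3)/(2*2**k), as required.
Σ_(k=1)^(5) t_k = s_(6) − s_(1) = -357210 − (-96) = -357114.

Σ = -357114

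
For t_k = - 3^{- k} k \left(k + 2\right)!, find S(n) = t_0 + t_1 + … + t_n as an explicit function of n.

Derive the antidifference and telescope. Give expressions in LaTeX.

S(n) = 6 - 3^{- n} \left(n + 3\right)!

t_(k+1)/t_k = (k + 1)*(k + 3)/(3*k).
A = k/3 + 1, B = 1, C = k.
f must satisfy (k/3 + 1)·f(k+1) − (1)·f(k) = k.
From deg A=1, deg B=0, deg C=1: d=0.
Solving with deg f ≤ 0: f(k) = 3.
R(k) = B(k−1)·f(k)/C(k) = 3/k; s_k = R·t_k = -3**(1 - k)*factorial(k + 2).
s_(k+1) − s_k = -k*factorial(k + 2)/3**k = t_k.
Telescope: S(n) = s_(n+1) − s_(0) = -factorial(n + 3)/3**n − (-6) = 6 - factorial(n + 3)/3**n.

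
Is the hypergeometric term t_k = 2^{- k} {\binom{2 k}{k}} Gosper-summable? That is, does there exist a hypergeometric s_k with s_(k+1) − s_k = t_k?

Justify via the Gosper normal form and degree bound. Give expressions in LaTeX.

r(k) = (2*k + 1)/(k + 1) after simplifying.
So A=2*k + 1 and B=k + 1, with C=1.
f must satisfy (2*k + 1)·f(k+1) − (k)·f(k) = 1.
deg f ≤ -1 (via 1,1,0).
Negative degree bound (-1): no f exists, t_k not Gosper-summable.

No — t_k has no hypergeometric antidifference.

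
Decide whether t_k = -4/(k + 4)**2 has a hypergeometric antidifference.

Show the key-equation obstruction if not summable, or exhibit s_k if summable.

No. Not Gosper-summable.

t_(k+1)/t_k = (k + 4)**2/(k + 5)**2.
Factor: A=k**2 + 8*k + 16; B=k**2 + 10*k + 25; C=1.
Key eq: (k**2 + 8*k + 16)·f(k+1) = (k**2 + 8*k + 16)·f(k) + (1).
Bound: deg f ≤ 0.
f = c0 ⇒ A·f(k+1) − B(k−1)·f(k) − C = -1. The system {-1 = 0} is inconsistent; no antidifference.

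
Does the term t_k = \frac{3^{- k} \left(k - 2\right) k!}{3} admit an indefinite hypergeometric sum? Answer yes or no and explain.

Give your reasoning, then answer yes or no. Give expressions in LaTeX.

The ratio is (k**2 - 1)/(3*(k - 2)).
Normal form (A,B,C) = (k/3 + 1/3, 1, k - 2).
Need (k/3 + 1/3)·f(k+1) − (1)·f(k) = k - 2.
From deg A=1, deg B=0, deg C=1: d=0.
A polynomial solution: f(k) = 3.
So s_k = (B(k−1)f/C)·t_k = (3/(k - 2))·t_k = factorial(k)/3**k.
Verify: (k - 2)*factorial(k)/(3*3**k) matches t_k.

Yes. s_k = 3^{- k} k!.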